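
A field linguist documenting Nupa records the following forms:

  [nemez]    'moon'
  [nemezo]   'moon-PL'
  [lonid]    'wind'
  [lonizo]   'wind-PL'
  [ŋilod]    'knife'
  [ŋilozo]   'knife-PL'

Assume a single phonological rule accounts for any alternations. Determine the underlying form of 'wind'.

In [lonid] and [lonizo] the final segment of 'wind' alternates: [d] ~ [z].
Compare 'moon', with invariant [z] in [nemez] and [nemezo]: an analysis with underlying /z/ and a rule producing [d] in isolation would wrongly predict alternation here too.
The alternation reflects intervocalic spirantization: voiced stops become fricatives between vowels. /d/ is underlying.

/lonid/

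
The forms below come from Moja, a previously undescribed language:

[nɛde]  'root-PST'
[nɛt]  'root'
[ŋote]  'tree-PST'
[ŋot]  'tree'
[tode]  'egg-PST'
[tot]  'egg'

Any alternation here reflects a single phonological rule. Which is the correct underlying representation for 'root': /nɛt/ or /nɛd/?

In [nɛde] and [nɛt] the final segment of 'root' alternates: [d] ~ [t].
If /t/ were underlying and a rule turned it into [d] before the PST suffix, 'tree' would also alternate; but it has [t] in both [ŋote] and [ŋot].
The underlying segment must be /d/; voiced obstruents become voiceless word-finally, yielding [t] there.

/nɛd/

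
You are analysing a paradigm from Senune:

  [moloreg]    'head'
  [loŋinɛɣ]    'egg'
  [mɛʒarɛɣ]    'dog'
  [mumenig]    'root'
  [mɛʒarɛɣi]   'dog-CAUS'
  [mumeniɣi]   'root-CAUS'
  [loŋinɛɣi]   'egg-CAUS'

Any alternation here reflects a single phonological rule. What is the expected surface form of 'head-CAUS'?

[moloreɣi]

The root 'root' surfaces as [mumenig] and [mumeniɣi], with a stem-final [g] ~ [ɣ] alternation.
Compare 'egg', with invariant [ɣ] in [loŋinɛɣ] and [loŋinɛɣi]: an analysis with underlying /ɣ/ and a rule producing [g] in isolation would wrongly predict alternation here too.
The alternation reflects intervocalic spirantization: voiced stops become fricatives between vowels. /g/ is underlying.
The one attested form of 'head', [moloreg], shows underlying /moloreg/. Applying the same rule between vowels gives [moloreɣi].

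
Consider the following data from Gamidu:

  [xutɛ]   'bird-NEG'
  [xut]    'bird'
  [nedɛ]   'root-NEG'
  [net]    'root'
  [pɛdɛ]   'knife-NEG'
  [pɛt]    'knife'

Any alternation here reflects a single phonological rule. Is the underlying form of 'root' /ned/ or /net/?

/ned/

'root' shows [d] ~ [t] at the end of the stem ([nedɛ] vs [net]).
Compare 'bird', with invariant [t] in [xutɛ] and [xut]: an analysis with underlying /t/ and a rule producing [d] before the NEG suffix would wrongly predict alternation here too.
So /d/ is underlying, and a rule of word-final obstruent devoicing — voiced obstruents become voiceless word-finally — gives [t].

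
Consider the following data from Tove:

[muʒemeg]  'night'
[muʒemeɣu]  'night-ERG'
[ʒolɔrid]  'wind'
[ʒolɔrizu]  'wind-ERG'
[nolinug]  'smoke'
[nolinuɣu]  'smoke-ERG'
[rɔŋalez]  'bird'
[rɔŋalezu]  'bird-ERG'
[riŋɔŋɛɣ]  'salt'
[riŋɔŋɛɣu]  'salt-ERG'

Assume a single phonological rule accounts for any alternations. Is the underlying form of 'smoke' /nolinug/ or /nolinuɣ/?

/nolinug/

The stem for 'smoke' ends in [g] in [nolinug] but [ɣ] in [nolinuɣu].
But 'salt' keeps [ɣ] in both environments ([riŋɔŋɛɣ], [riŋɔŋɛɣu]), so there is no rule changing /ɣ/ to [g] in isolation.
So /g/ is underlying, and a rule of intervocalic spirantization — voiced stops become fricatives between vowels — gives [ɣ].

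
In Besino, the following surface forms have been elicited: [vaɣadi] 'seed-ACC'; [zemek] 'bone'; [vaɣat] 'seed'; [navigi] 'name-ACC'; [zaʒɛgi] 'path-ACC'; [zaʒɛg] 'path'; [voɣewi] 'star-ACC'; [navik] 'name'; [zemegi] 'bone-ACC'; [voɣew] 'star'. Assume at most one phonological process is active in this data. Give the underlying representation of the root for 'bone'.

The root 'bone' surfaces as [zemek] and [zemegi], with a stem-final [k] ~ [g] alternation.
If /g/ were underlying and a rule turned it into [k] in isolation, 'path' would also alternate; but it has [g] in both [zaʒɛg] and [zaʒɛgi].
The underlying segment must be /k/; voiceless stops become voiced between vowels, yielding [g] there.

/zemek/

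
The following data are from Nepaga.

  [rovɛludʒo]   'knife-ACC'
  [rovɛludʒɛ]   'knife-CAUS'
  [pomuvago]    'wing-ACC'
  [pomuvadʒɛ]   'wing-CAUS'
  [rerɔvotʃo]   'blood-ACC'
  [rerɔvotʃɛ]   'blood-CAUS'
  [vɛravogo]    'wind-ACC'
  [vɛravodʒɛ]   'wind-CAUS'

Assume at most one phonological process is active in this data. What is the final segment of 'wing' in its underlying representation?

/g/

The stem for 'wing' ends in [g] in [pomuvago] but [dʒ] in [pomuvadʒɛ].
The stem 'knife' ([rovɛludʒo], [rovɛludʒɛ]) shows [dʒ] unchanged in both environments, so [dʒ] cannot be basic with [g] derived before the ACC suffix.
Therefore /g/ is basic and [dʒ] is derived by palatalization before a front vowel (/g/ becomes palato-alveolar [dʒ] before a front vowel).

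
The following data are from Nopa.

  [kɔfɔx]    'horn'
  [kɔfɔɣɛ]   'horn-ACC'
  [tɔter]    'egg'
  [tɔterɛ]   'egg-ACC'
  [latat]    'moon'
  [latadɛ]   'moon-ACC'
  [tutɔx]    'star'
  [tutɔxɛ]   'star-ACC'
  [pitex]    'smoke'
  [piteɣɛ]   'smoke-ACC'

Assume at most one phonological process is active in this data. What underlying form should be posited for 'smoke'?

In [pitex] and [piteɣɛ] the final segment of 'smoke' alternates: [x] ~ [ɣ].
If /x/ were underlying and a rule turned it into [ɣ] before the ACC suffix, 'star' would also alternate; but it has [x] in both [tutɔx] and [tutɔxɛ].
The underlying segment must be /ɣ/; voiced obstruents become voiceless word-finally, yielding [x] there.
So 'smoke' = /piteɣ/.

/piteɣ/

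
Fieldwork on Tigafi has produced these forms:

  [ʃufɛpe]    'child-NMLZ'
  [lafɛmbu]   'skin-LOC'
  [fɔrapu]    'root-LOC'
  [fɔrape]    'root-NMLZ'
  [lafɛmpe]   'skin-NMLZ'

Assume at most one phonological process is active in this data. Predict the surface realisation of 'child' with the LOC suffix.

[ʃufɛpu]

The LOC morpheme has two allomorphs, [-bu] and [-pu].
The NMLZ suffix, which begins with [p], is invariant after every stem; so [p] is not altered by any rule here.
The LOC suffix is therefore /-bu/ underlyingly, with post-vocalic devoicing: voiced stops become voiceless after a vowel.
After 'child', which ends in a vowel, the suffix surfaces as [-pu], giving [ʃufɛpu].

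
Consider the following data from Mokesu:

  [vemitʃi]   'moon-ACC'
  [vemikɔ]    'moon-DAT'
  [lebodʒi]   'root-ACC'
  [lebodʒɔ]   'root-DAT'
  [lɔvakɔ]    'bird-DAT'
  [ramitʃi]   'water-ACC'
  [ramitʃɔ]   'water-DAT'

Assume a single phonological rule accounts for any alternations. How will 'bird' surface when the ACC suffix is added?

[lɔvatʃi]

In [vemitʃi] and [vemikɔ] the final segment of 'moon' alternates: [tʃ] ~ [k].
But 'water' keeps [tʃ] in both environments ([ramitʃi], [ramitʃɔ]), so there is no rule changing /tʃ/ to [k] before the DAT suffix.
The alternation reflects palatalization before a front vowel: /k/ becomes palato-alveolar [tʃ] before a front vowel. /k/ is underlying.
The one attested form of 'bird', [lɔvakɔ], shows underlying /lɔvak/. Applying the same rule before a front vowel gives [lɔvatʃi].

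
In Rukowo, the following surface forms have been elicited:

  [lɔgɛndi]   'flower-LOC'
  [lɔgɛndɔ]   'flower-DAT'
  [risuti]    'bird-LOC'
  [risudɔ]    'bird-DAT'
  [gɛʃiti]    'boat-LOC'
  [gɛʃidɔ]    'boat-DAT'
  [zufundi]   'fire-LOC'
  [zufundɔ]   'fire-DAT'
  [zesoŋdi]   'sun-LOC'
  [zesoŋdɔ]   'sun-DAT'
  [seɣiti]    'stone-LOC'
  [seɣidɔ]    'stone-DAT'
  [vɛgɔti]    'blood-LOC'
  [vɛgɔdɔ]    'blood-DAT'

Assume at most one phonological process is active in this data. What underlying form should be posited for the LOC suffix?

/-ti/

The LOC morpheme has two allomorphs, [-di] and [-ti].
By contrast the DAT suffix keeps its initial [d] throughout — that segment must be underlying.
So the underlying form is /-ti/, and voiceless stops become voiced after a nasal.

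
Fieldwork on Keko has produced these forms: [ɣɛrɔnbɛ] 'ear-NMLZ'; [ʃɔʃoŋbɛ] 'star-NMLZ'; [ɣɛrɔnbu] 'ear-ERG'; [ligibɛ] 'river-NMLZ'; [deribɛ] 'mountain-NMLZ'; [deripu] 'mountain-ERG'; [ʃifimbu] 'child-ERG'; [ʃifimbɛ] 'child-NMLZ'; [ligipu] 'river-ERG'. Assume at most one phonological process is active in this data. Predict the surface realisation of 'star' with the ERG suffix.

The ERG suffix surfaces as [-bu] and [-pu], depending on the final segment of the stem.
By contrast the NMLZ suffix keeps its initial [b] throughout — that segment must be underlying.
The ERG suffix is therefore /-pu/ underlyingly, with post-nasal voicing: voiceless stops become voiced after a nasal.
After 'star', which ends in a nasal, the suffix surfaces as [-bu], giving [ʃɔʃoŋbu].

[ʃɔʃoŋbu]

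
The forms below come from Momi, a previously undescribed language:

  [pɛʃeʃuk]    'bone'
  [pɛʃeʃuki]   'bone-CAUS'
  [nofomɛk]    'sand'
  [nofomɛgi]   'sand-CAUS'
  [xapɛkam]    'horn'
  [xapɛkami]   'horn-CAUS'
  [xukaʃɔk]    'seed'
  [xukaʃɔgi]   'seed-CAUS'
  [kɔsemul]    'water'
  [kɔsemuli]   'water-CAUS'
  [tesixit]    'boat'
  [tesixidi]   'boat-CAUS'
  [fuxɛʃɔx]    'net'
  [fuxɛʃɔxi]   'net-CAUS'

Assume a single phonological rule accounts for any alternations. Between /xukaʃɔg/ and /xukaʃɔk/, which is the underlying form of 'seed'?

/xukaʃɔg/

The stem for 'seed' ends in [k] in [xukaʃɔk] but [g] in [xukaʃɔgi].
Compare 'bone', with invariant [k] in [pɛʃeʃuk] and [pɛʃeʃuki]: an analysis with underlying /k/ and a rule producing [g] before the CAUS suffix would wrongly predict alternation here too.
So /g/ is underlying, and a rule of word-final obstruent devoicing — voiced obstruents become voiceless word-finally — gives [k].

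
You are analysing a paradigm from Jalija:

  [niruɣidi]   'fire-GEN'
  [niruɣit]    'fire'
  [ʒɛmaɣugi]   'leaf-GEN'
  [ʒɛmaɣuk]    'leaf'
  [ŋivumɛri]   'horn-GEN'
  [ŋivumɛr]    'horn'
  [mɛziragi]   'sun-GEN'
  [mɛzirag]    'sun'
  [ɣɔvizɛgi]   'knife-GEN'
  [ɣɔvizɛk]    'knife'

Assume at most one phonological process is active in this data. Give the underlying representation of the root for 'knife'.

/ɣɔvizɛk/

'knife' shows [g] ~ [k] at the end of the stem ([ɣɔvizɛgi] vs [ɣɔvizɛk]).
The stem 'sun' ([mɛziragi], [mɛzirag]) shows [g] unchanged in both environments, so [g] cannot be basic with [k] derived in isolation.
The underlying segment must be /k/; voiceless stops become voiced between vowels, yielding [g] there.
Hence 'knife' is /ɣɔvizɛk/ underlyingly.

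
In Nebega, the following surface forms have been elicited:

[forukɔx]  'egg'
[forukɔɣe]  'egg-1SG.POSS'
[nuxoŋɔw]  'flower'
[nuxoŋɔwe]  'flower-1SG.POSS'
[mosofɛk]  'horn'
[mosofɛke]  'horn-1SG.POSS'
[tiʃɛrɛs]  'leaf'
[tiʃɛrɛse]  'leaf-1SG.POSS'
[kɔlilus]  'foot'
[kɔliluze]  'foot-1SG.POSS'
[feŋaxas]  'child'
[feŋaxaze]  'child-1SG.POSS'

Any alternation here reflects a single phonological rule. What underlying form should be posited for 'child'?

The root 'child' surfaces as [feŋaxas] and [feŋaxaze], with a stem-final [s] ~ [z] alternation.
But 'leaf' keeps [s] in both environments ([tiʃɛrɛs], [tiʃɛrɛse]), so there is no rule changing /s/ to [z] before the 1SG.POSS suffix.
So /z/ is underlying, and a rule of word-final obstruent devoicing — voiced obstruents become voiceless word-finally — gives [s].
The underlying form of 'child' is therefore /feŋaxaz/.

/feŋaxaz/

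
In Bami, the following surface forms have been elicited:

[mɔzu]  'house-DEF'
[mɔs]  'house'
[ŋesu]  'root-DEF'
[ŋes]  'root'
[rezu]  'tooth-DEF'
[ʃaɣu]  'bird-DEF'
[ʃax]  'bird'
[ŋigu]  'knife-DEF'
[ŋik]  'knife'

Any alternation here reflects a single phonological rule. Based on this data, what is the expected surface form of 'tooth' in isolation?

[res]

In [mɔzu] and [mɔs] the final segment of 'house' alternates: [z] ~ [s].
If /s/ were underlying and a rule turned it into [z] before the DEF suffix, 'root' would also alternate; but it has [s] in both [ŋesu] and [ŋes].
The alternation reflects word-final obstruent devoicing: voiced obstruents become voiceless word-finally. /z/ is underlying.
From [rezu] the stem 'tooth' is /rez/; word-finally this yields [res].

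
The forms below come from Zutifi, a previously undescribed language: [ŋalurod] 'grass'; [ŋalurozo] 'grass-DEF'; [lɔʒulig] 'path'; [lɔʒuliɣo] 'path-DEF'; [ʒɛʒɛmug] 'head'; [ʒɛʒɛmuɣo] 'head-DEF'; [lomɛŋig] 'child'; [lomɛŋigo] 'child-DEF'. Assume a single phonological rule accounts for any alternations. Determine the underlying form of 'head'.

The stem for 'head' ends in [g] in [ʒɛʒɛmug] but [ɣ] in [ʒɛʒɛmuɣo].
If /g/ were underlying and a rule turned it into [ɣ] before the DEF suffix, 'child' would also alternate; but it has [g] in both [lomɛŋig] and [lomɛŋigo].
The alternation reflects word-final hardening: voiced fricatives become stops word-finally. /ɣ/ is underlying.

/ʒɛʒɛmuɣ/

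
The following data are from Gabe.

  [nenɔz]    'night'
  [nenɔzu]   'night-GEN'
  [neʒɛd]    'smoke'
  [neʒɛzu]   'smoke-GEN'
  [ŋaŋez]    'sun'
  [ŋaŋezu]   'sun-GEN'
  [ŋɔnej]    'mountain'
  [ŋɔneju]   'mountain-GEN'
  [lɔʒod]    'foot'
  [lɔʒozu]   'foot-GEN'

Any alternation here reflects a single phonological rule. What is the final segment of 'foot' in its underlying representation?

/d/

The stem for 'foot' ends in [d] in [lɔʒod] but [z] in [lɔʒozu].
Compare 'sun', with invariant [z] in [ŋaŋez] and [ŋaŋezu]: an analysis with underlying /z/ and a rule producing [d] in isolation would wrongly predict alternation here too.
The underlying segment must be /d/; voiced stops become fricatives between vowels, yielding [z] there.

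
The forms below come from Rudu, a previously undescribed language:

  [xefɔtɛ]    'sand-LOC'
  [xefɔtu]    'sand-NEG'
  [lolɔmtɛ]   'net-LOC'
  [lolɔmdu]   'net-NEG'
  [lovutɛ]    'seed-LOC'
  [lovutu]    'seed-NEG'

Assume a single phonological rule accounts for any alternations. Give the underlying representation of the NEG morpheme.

The NEG suffix surfaces as [-du] and [-tu], depending on the final segment of the stem.
The LOC suffix, which begins with [t], is invariant after every stem; so [t] is not altered by any rule here.
The NEG suffix is therefore /-du/ underlyingly, with post-vocalic devoicing: voiced stops become voiceless after a vowel.

/-du/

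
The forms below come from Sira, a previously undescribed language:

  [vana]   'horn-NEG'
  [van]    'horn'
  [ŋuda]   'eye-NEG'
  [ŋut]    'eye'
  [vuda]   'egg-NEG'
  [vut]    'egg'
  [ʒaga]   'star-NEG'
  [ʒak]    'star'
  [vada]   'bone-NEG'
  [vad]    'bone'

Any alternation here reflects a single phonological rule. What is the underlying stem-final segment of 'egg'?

The root 'egg' surfaces as [vuda] and [vut], with a stem-final [d] ~ [t] alternation.
The stem 'bone' ([vada], [vad]) shows [d] unchanged in both environments, so [d] cannot be basic with [t] derived in isolation.
The underlying segment must be /t/; voiceless stops become voiced between vowels, yielding [d] there.

/t/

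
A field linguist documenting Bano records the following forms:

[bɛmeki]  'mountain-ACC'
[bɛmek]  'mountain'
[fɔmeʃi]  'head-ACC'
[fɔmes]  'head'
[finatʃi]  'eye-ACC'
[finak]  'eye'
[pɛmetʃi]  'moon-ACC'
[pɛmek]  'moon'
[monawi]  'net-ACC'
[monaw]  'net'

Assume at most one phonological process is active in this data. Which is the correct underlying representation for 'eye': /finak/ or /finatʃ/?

The stem for 'eye' ends in [tʃ] in [finatʃi] but [k] in [finak].
But 'mountain' keeps [k] in both environments ([bɛmeki], [bɛmek]), so there is no rule changing /k/ to [tʃ] before the ACC suffix.
The underlying segment must be /tʃ/; palato-alveolar /tʃ/ and /ʃ/ become [k] and [s] when no front vowel follows, yielding [k] there.

/finatʃ/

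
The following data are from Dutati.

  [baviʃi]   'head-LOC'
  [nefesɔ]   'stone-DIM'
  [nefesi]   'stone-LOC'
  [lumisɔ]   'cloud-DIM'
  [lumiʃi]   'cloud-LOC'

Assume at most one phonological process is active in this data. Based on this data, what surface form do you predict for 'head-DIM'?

[bavisɔ]

The root 'cloud' surfaces as [lumisɔ] and [lumiʃi], with a stem-final [s] ~ [ʃ] alternation.
Compare 'stone', with invariant [s] in [nefesɔ] and [nefesi]: an analysis with underlying /s/ and a rule producing [ʃ] before the LOC suffix would wrongly predict alternation here too.
The underlying segment must be /ʃ/; palato-alveolar /ʃ/ becomes [s] when no front vowel follows, yielding [s] there.
The one attested form of 'head', [baviʃi], shows underlying /baviʃ/. Applying the same rule when no front vowel follows gives [bavisɔ].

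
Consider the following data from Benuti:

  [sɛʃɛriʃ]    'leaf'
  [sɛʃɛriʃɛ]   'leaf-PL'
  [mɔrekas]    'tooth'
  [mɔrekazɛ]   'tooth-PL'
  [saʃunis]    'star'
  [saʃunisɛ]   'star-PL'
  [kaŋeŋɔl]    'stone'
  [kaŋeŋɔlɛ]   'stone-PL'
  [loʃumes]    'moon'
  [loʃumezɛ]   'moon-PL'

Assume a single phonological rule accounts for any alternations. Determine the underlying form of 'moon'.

In [loʃumes] and [loʃumezɛ] the final segment of 'moon' alternates: [s] ~ [z].
If /s/ were underlying and a rule turned it into [z] before the PL suffix, 'star' would also alternate; but it has [s] in both [saʃunis] and [saʃunisɛ].
The alternation reflects word-final obstruent devoicing: voiced obstruents become voiceless word-finally. /z/ is underlying.
Hence 'moon' is /loʃumez/ underlyingly.

/loʃumez/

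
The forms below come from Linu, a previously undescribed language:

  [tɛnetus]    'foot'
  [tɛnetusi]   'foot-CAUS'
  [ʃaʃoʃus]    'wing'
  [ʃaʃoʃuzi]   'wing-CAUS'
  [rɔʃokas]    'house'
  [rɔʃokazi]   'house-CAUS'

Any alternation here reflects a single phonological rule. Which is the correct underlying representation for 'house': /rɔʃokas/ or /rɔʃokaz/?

/rɔʃokaz/

The root 'house' surfaces as [rɔʃokas] and [rɔʃokazi], with a stem-final [s] ~ [z] alternation.
The stem 'foot' ([tɛnetus], [tɛnetusi]) shows [s] unchanged in both environments, so [s] cannot be basic with [z] derived before the CAUS suffix.
The alternation reflects word-final obstruent devoicing: voiced obstruents become voiceless word-finally. /z/ is underlying.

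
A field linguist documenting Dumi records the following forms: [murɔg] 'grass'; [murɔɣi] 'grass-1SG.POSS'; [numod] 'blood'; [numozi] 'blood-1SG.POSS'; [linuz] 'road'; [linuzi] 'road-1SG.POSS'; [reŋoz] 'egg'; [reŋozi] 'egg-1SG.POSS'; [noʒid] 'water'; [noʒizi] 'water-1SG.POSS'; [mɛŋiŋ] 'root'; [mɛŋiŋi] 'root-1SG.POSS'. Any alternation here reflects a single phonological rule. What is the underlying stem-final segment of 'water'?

/d/

'water' shows [d] ~ [z] at the end of the stem ([noʒid] vs [noʒizi]).
Compare 'egg', with invariant [z] in [reŋoz] and [reŋozi]: an analysis with underlying /z/ and a rule producing [d] in isolation would wrongly predict alternation here too.
Therefore /d/ is basic and [z] is derived by intervocalic spirantization (voiced stops become fricatives between vowels).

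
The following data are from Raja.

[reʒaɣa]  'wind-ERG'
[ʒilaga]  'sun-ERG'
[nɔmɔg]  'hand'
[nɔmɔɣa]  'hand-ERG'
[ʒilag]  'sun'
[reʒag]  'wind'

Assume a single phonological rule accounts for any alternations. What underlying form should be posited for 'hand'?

In [nɔmɔɣa] and [nɔmɔg] the final segment of 'hand' alternates: [ɣ] ~ [g].
Compare 'sun', with invariant [g] in [ʒilaga] and [ʒilag]: an analysis with underlying /g/ and a rule producing [ɣ] before the ERG suffix would wrongly predict alternation here too.
So /ɣ/ is underlying, and a rule of word-final hardening — voiced fricatives become stops word-finally — gives [g].
The underlying form of 'hand' is therefore /nɔmɔɣ/.

/nɔmɔɣ/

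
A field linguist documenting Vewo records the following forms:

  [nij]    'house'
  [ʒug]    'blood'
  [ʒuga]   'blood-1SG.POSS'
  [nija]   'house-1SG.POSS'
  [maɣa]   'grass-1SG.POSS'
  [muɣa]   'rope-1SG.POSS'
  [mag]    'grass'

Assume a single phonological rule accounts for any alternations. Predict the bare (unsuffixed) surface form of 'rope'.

[mug]

The stem for 'grass' ends in [ɣ] in [maɣa] but [g] in [mag].
If /g/ were underlying and a rule turned it into [ɣ] before the 1SG.POSS suffix, 'blood' would also alternate; but it has [g] in both [ʒuga] and [ʒug].
So /ɣ/ is underlying, and a rule of word-final hardening — voiced fricatives become stops word-finally — gives [g].
The one attested form of 'rope', [muɣa], shows underlying /muɣ/. Applying the same rule word-finally gives [mug].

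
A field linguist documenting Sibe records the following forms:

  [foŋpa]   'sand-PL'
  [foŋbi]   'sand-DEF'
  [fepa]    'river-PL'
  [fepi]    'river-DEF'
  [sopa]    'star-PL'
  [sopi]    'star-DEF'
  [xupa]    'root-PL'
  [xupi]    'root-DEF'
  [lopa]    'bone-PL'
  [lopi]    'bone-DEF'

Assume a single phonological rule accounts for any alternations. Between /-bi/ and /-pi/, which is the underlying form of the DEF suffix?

The DEF morpheme has two allomorphs, [-bi] and [-pi].
The PL suffix, which begins with [p], is invariant after every stem; so [p] is not altered by any rule here.
The DEF suffix is therefore /-bi/ underlyingly, with post-vocalic devoicing: voiced stops become voiceless after a vowel.

/-bi/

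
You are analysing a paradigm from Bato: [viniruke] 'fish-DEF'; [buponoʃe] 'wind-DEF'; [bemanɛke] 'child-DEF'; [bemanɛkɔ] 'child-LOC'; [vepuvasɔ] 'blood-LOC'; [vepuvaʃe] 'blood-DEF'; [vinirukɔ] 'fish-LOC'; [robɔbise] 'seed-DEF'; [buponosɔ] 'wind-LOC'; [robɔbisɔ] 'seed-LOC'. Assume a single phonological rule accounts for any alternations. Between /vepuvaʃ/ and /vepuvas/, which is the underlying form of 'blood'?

The stem for 'blood' ends in [ʃ] in [vepuvaʃe] but [s] in [vepuvasɔ].
Compare 'seed', with invariant [s] in [robɔbise] and [robɔbisɔ]: an analysis with underlying /s/ and a rule producing [ʃ] before the DEF suffix would wrongly predict alternation here too.
The alternation reflects depalatalization: palato-alveolar /ʃ/ becomes [s] when no front vowel follows. /ʃ/ is underlying.

/vepuvaʃ/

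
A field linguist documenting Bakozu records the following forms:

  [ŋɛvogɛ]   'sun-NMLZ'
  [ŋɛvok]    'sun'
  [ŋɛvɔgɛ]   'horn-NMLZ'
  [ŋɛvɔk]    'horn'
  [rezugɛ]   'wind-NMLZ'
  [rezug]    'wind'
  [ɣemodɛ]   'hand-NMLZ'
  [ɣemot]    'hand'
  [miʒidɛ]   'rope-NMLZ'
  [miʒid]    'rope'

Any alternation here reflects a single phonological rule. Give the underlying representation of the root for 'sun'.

The root 'sun' surfaces as [ŋɛvogɛ] and [ŋɛvok], with a stem-final [g] ~ [k] alternation.
Compare 'wind', with invariant [g] in [rezugɛ] and [rezug]: an analysis with underlying /g/ and a rule producing [k] in isolation would wrongly predict alternation here too.
The underlying segment must be /k/; voiceless stops become voiced between vowels, yielding [g] there.
Hence 'sun' is /ŋɛvok/ underlyingly.

/ŋɛvok/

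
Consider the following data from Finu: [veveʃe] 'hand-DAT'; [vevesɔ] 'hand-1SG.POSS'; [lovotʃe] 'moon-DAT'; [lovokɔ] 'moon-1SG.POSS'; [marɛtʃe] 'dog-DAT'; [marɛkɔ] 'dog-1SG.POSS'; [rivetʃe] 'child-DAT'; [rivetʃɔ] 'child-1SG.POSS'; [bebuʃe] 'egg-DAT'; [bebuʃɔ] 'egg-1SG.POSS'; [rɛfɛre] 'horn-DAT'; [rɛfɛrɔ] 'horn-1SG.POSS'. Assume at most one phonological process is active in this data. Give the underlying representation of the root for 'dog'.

The root 'dog' surfaces as [marɛtʃe] and [marɛkɔ], with a stem-final [tʃ] ~ [k] alternation.
But 'child' keeps [tʃ] in both environments ([rivetʃe], [rivetʃɔ]), so there is no rule changing /tʃ/ to [k] before the 1SG.POSS suffix.
Therefore /k/ is basic and [tʃ] is derived by palatalization before a front vowel (/k/ and /s/ become palato-alveolar [tʃ] and [ʃ] before a front vowel).

/marɛk/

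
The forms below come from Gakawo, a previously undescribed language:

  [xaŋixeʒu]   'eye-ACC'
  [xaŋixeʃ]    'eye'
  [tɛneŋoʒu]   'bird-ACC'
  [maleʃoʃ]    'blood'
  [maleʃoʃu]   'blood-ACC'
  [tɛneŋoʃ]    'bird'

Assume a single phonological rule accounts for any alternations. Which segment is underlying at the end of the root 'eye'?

/ʒ/

The root 'eye' surfaces as [xaŋixeʃ] and [xaŋixeʒu], with a stem-final [ʃ] ~ [ʒ] alternation.
Compare 'blood', with invariant [ʃ] in [maleʃoʃ] and [maleʃoʃu]: an analysis with underlying /ʃ/ and a rule producing [ʒ] before the ACC suffix would wrongly predict alternation here too.
Therefore /ʒ/ is basic and [ʃ] is derived by word-final obstruent devoicing (voiced obstruents become voiceless word-finally).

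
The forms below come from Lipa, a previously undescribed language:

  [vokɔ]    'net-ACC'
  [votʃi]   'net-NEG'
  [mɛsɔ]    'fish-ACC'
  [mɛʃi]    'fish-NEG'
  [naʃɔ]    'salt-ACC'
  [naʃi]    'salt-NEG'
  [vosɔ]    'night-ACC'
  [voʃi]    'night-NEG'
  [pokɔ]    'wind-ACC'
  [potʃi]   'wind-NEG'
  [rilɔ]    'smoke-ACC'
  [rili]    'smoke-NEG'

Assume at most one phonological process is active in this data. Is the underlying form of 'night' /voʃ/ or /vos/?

/vos/

The root 'night' surfaces as [vosɔ] and [voʃi], with a stem-final [s] ~ [ʃ] alternation.
But 'salt' keeps [ʃ] in both environments ([naʃɔ], [naʃi]), so there is no rule changing /ʃ/ to [s] before the ACC suffix.
The alternation reflects palatalization before a front vowel: /k/ and /s/ become palato-alveolar [tʃ] and [ʃ] before a front vowel. /s/ is underlying.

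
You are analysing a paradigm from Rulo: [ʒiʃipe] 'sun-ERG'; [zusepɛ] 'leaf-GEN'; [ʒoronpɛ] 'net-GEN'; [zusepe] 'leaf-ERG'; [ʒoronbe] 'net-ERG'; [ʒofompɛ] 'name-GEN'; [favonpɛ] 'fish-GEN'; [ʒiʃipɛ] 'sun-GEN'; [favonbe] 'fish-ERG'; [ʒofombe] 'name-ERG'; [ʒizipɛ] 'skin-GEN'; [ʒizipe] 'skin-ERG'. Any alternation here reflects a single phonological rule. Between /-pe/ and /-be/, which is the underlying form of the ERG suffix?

/-be/

The ERG morpheme has two allomorphs, [-be] and [-pe].
By contrast the GEN suffix keeps its initial [p] throughout — that segment must be underlying.
The ERG suffix is therefore /-be/ underlyingly, with post-vocalic devoicing: voiced stops become voiceless after a vowel.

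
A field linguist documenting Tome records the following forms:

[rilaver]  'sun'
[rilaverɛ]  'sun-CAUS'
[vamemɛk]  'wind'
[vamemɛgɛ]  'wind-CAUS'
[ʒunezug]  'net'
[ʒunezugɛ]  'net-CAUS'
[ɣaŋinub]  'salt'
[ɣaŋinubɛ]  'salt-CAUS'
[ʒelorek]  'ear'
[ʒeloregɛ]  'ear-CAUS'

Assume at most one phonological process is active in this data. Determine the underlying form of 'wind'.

/vamemɛk/

In [vamemɛk] and [vamemɛgɛ] the final segment of 'wind' alternates: [k] ~ [g].
But 'net' keeps [g] in both environments ([ʒunezug], [ʒunezugɛ]), so there is no rule changing /g/ to [k] in isolation.
So /k/ is underlying, and a rule of intervocalic voicing — voiceless stops become voiced between vowels — gives [g].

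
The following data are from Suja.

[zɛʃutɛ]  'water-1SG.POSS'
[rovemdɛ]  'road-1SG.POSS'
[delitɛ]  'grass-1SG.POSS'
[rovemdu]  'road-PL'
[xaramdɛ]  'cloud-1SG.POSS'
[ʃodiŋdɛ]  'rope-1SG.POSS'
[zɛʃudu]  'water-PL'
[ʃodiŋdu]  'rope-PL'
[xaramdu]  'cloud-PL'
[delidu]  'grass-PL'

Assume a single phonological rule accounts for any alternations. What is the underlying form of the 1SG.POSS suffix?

The 1SG.POSS morpheme has two allomorphs, [-dɛ] and [-tɛ].
By contrast the PL suffix keeps its initial [d] throughout — that segment must be underlying.
The 1SG.POSS suffix is therefore /-tɛ/ underlyingly, with post-nasal voicing: voiceless stops become voiced after a nasal.

/-tɛ/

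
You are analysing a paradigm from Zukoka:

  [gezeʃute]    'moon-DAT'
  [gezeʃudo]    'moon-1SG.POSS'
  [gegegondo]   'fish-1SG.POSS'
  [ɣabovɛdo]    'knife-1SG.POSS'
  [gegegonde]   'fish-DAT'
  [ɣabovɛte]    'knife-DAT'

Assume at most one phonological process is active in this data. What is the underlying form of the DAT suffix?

/-te/

The DAT suffix surfaces as [-de] and [-te], depending on the final segment of the stem.
By contrast the 1SG.POSS suffix keeps its initial [d] throughout — that segment must be underlying.
So the underlying form is /-te/, and voiceless stops become voiced after a nasal.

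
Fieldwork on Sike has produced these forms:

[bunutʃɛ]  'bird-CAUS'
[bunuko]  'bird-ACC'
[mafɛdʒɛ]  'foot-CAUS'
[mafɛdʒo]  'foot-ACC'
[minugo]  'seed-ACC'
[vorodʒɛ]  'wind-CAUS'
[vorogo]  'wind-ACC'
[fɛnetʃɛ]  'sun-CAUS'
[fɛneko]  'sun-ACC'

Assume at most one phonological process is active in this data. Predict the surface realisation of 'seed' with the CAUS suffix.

[minudʒɛ]

The stem for 'wind' ends in [dʒ] in [vorodʒɛ] but [g] in [vorogo].
Compare 'foot', with invariant [dʒ] in [mafɛdʒɛ] and [mafɛdʒo]: an analysis with underlying /dʒ/ and a rule producing [g] before the ACC suffix would wrongly predict alternation here too.
So /g/ is underlying, and a rule of palatalization before a front vowel — /k/ and /g/ become palato-alveolar [tʃ] and [dʒ] before a front vowel — gives [dʒ].
The one attested form of 'seed', [minugo], shows underlying /minug/. Applying the same rule before a front vowel gives [minudʒɛ].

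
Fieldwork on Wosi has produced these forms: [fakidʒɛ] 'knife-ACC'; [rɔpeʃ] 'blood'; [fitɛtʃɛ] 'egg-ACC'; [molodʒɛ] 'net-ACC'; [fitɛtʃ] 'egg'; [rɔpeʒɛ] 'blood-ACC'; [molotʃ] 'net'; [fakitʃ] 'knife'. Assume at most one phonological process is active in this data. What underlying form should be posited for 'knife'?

/fakidʒ/

The root 'knife' surfaces as [fakitʃ] and [fakidʒɛ], with a stem-final [tʃ] ~ [dʒ] alternation.
If /tʃ/ were underlying and a rule turned it into [dʒ] before the ACC suffix, 'egg' would also alternate; but it has [tʃ] in both [fitɛtʃ] and [fitɛtʃɛ].
Therefore /dʒ/ is basic and [tʃ] is derived by word-final obstruent devoicing (voiced obstruents become voiceless word-finally).
So 'knife' = /fakidʒ/.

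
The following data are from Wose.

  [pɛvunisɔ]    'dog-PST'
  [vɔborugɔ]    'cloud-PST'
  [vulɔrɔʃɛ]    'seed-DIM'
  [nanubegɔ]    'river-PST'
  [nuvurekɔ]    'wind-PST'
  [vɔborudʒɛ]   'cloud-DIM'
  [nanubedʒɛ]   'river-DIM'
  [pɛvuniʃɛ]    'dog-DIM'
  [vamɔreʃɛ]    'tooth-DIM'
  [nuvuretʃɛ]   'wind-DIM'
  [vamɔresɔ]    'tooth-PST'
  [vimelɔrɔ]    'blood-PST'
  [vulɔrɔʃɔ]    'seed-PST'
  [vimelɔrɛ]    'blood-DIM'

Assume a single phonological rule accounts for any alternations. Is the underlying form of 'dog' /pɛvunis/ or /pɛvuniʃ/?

'dog' shows [ʃ] ~ [s] at the end of the stem ([pɛvuniʃɛ] vs [pɛvunisɔ]).
If /ʃ/ were underlying and a rule turned it into [s] before the PST suffix, 'seed' would also alternate; but it has [ʃ] in both [vulɔrɔʃɛ] and [vulɔrɔʃɔ].
Therefore /s/ is basic and [ʃ] is derived by palatalization before a front vowel (/k/, /g/ and /s/ become palato-alveolar [tʃ], [dʒ] and [ʃ] before a front vowel).

/pɛvunis/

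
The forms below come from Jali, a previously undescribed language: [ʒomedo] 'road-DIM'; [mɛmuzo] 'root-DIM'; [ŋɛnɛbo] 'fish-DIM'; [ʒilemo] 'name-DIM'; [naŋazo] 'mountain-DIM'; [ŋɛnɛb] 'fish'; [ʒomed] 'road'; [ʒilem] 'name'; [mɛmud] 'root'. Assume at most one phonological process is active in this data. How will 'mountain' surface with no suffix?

'root' shows [z] ~ [d] at the end of the stem ([mɛmuzo] vs [mɛmud]).
The stem 'road' ([ʒomedo], [ʒomed]) shows [d] unchanged in both environments, so [d] cannot be basic with [z] derived before the DIM suffix.
The alternation reflects word-final hardening: voiced fricatives become stops word-finally. /z/ is underlying.
From [naŋazo] the stem 'mountain' is /naŋaz/; word-finally this yields [naŋad].

[naŋad]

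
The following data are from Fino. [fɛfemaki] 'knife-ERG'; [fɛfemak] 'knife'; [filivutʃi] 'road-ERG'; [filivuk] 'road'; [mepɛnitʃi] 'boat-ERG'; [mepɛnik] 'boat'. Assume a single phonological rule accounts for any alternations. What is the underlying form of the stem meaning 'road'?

/filivutʃ/

In [filivutʃi] and [filivuk] the final segment of 'road' alternates: [tʃ] ~ [k].
But 'knife' keeps [k] in both environments ([fɛfemaki], [fɛfemak]), so there is no rule changing /k/ to [tʃ] before the ERG suffix.
The underlying segment must be /tʃ/; palato-alveolar /tʃ/ becomes [k] when no front vowel follows, yielding [k] there.
Hence 'road' is /filivutʃ/ underlyingly.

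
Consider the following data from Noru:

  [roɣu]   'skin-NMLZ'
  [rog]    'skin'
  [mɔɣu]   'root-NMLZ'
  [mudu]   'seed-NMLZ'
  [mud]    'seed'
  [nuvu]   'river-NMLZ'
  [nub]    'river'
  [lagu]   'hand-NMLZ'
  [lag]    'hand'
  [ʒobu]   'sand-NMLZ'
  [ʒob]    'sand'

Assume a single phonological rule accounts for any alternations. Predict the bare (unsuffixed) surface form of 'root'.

[mɔg]

The stem for 'skin' ends in [ɣ] in [roɣu] but [g] in [rog].
The stem 'hand' ([lagu], [lag]) shows [g] unchanged in both environments, so [g] cannot be basic with [ɣ] derived before the NMLZ suffix.
The underlying segment must be /ɣ/; voiced fricatives become stops word-finally, yielding [g] there.
From [mɔɣu] the stem 'root' is /mɔɣ/; word-finally this yields [mɔg].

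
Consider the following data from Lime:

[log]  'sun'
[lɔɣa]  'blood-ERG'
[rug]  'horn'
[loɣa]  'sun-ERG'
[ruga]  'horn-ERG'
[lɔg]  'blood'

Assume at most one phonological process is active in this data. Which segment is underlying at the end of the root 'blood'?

The root 'blood' surfaces as [lɔg] and [lɔɣa], with a stem-final [g] ~ [ɣ] alternation.
But 'horn' keeps [g] in both environments ([rug], [ruga]), so there is no rule changing /g/ to [ɣ] before the ERG suffix.
So /ɣ/ is underlying, and a rule of word-final hardening — voiced fricatives become stops word-finally — gives [g].

/ɣ/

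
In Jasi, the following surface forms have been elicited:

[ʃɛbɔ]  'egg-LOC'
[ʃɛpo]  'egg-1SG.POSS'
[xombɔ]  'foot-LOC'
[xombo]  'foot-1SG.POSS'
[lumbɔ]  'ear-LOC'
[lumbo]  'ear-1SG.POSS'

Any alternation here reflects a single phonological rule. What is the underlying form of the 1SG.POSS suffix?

/-po/

The 1SG.POSS suffix surfaces as [-bo] and [-po], depending on the final segment of the stem.
The LOC suffix, which begins with [b], is invariant after every stem; so [b] is not altered by any rule here.
So the underlying form is /-po/, and voiceless stops become voiced after a nasal.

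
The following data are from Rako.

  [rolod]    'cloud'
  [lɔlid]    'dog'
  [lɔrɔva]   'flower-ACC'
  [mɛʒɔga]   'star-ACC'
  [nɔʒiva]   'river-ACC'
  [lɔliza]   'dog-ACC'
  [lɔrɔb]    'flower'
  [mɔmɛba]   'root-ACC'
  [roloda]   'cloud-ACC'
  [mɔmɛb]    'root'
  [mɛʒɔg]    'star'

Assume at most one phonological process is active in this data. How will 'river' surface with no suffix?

In [lɔrɔva] and [lɔrɔb] the final segment of 'flower' alternates: [v] ~ [b].
If /b/ were underlying and a rule turned it into [v] before the ACC suffix, 'root' would also alternate; but it has [b] in both [mɔmɛba] and [mɔmɛb].
The underlying segment must be /v/; voiced fricatives become stops word-finally, yielding [b] there.
The one attested form of 'river', [nɔʒiva], shows underlying /nɔʒiv/. Applying the same rule word-finally gives [nɔʒib].

[nɔʒib]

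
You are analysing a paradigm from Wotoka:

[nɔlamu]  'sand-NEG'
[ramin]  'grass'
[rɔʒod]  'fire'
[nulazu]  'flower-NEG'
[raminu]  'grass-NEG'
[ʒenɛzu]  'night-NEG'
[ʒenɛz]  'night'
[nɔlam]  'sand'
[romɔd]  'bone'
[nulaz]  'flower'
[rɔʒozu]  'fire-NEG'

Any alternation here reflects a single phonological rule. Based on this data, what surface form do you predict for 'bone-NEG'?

[romɔzu]

The stem for 'fire' ends in [z] in [rɔʒozu] but [d] in [rɔʒod].
If /z/ were underlying and a rule turned it into [d] in isolation, 'flower' would also alternate; but it has [z] in both [nulazu] and [nulaz].
The alternation reflects intervocalic spirantization: voiced stops become fricatives between vowels. /d/ is underlying.
The one attested form of 'bone', [romɔd], shows underlying /romɔd/. Applying the same rule between vowels gives [romɔzu].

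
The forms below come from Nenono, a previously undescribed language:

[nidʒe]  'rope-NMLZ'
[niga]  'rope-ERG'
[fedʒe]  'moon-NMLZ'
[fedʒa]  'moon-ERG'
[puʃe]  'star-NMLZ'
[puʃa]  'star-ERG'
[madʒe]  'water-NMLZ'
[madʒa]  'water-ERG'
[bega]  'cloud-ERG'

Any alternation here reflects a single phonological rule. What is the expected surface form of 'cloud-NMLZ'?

The root 'rope' surfaces as [nidʒe] and [niga], with a stem-final [dʒ] ~ [g] alternation.
Compare 'moon', with invariant [dʒ] in [fedʒe] and [fedʒa]: an analysis with underlying /dʒ/ and a rule producing [g] before the ERG suffix would wrongly predict alternation here too.
So /g/ is underlying, and a rule of palatalization before a front vowel — /g/ becomes palato-alveolar [dʒ] before a front vowel — gives [dʒ].
From [bega] the stem 'cloud' is /beg/; before a front vowel this yields [bedʒe].

[bedʒe]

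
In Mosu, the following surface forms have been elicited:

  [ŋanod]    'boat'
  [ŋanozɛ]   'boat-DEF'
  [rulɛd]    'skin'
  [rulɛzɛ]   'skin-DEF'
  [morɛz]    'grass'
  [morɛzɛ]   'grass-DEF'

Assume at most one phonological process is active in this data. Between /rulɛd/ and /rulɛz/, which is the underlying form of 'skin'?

/rulɛd/

'skin' shows [d] ~ [z] at the end of the stem ([rulɛd] vs [rulɛzɛ]).
If /z/ were underlying and a rule turned it into [d] in isolation, 'grass' would also alternate; but it has [z] in both [morɛz] and [morɛzɛ].
Therefore /d/ is basic and [z] is derived by intervocalic spirantization (voiced stops become fricatives between vowels).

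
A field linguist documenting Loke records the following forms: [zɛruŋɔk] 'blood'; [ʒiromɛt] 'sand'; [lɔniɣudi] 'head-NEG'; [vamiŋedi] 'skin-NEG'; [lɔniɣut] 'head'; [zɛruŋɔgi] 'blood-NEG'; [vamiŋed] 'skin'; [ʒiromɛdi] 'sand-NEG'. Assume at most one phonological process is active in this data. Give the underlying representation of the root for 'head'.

/lɔniɣut/

The root 'head' surfaces as [lɔniɣudi] and [lɔniɣut], with a stem-final [d] ~ [t] alternation.
The stem 'skin' ([vamiŋedi], [vamiŋed]) shows [d] unchanged in both environments, so [d] cannot be basic with [t] derived in isolation.
The alternation reflects intervocalic voicing: voiceless stops become voiced between vowels. /t/ is underlying.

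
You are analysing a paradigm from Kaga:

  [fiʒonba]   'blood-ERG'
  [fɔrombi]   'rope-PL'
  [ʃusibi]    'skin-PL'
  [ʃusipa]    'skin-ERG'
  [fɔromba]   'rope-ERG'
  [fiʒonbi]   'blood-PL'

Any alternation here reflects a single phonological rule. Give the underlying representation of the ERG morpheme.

/-pa/

The ERG morpheme has two allomorphs, [-ba] and [-pa].
The PL suffix, which begins with [b], is invariant after every stem; so [b] is not altered by any rule here.
So the underlying form is /-pa/, and voiceless stops become voiced after a nasal.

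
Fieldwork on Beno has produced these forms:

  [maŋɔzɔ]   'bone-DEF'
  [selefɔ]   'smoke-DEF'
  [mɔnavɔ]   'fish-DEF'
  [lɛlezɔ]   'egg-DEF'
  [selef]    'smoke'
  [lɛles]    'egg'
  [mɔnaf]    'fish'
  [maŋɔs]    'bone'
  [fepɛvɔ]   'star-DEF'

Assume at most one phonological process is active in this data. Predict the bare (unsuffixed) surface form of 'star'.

[fepɛf]

In [mɔnaf] and [mɔnavɔ] the final segment of 'fish' alternates: [f] ~ [v].
Compare 'smoke', with invariant [f] in [selef] and [selefɔ]: an analysis with underlying /f/ and a rule producing [v] before the DEF suffix would wrongly predict alternation here too.
The underlying segment must be /v/; voiced obstruents become voiceless word-finally, yielding [f] there.
The one attested form of 'star', [fepɛvɔ], shows underlying /fepɛv/. Applying the same rule word-finally gives [fepɛf].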